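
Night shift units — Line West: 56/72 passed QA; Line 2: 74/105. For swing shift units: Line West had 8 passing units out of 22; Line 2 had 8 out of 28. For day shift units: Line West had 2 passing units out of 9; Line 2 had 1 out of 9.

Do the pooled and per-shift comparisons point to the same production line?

Night shift: Line West 56/72 = 77.8%, Line 2 74/105 = 70.5% → Line West
Swing shift: Line West 8/22 = 36.4%, Line 2 8/28 = 28.6% → Line West
Day shift: Line West 2/9 = 22.2%, Line 2 1/9 = 11.1% → Line West
Overall: Line West 66/103 = 64.1%, Line 2 83/142 = 58.5% → Line West
Line West wins overall and in every shift group — no reversal.

Yes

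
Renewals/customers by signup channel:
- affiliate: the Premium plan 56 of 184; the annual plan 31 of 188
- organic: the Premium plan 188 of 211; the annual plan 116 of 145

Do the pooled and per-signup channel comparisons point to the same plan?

Affiliate: the Premium plan 56/184 = 30.4%, the annual plan 31/188 = 16.5% → the Premium plan
Organic: the Premium plan 188/211 = 89.1%, the annual plan 116/145 = 80.0% → the Premium plan
Overall: the Premium plan 244/395 = 61.8%, the annual plan 147/333 = 44.1% → the Premium plan
The Premium plan wins overall and in every signup group — no reversal.

Yes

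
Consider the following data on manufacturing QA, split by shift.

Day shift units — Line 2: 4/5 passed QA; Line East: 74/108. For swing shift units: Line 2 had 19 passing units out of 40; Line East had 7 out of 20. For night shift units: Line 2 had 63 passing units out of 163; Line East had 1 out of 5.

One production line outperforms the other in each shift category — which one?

Line 2

Day shift: Line 2 4/5 = 80.0%, Line East 74/108 = 68.5% → Line 2
Swing shift: Line 2 19/40 = 47.5%, Line East 7/20 = 35.0% → Line 2
Night shift: Line 2 63/163 = 38.7%, Line East 1/5 = 20.0% → Line 2
Line 2 has the higher rate in all 3 groups.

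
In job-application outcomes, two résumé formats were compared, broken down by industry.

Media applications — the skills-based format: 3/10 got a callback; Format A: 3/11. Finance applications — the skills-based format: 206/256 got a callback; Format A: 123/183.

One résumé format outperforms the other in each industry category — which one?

Media: the skills-based format 3/10 = 30.0%, Format A 3/11 = 27.3% → the skills-based format
Finance: the skills-based format 206/256 = 80.5%, Format A 123/183 = 67.2% → the skills-based format
The skills-based format has the higher rate in both groups.

the skills-based format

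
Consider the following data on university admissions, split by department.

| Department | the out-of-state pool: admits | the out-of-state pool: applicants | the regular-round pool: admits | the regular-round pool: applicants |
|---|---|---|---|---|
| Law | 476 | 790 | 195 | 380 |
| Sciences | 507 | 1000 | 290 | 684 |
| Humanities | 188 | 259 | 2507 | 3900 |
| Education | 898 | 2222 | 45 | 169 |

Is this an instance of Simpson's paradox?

Law: the out-of-state pool 476/790 = 60.3%, the regular-round pool 195/380 = 51.3% → the out-of-state pool
Sciences: the out-of-state pool 507/1000 = 50.7%, the regular-round pool 290/684 = 42.4% → the out-of-state pool
Humanities: the out-of-state pool 188/259 = 72.6%, the regular-round pool 2507/3900 = 64.3% → the out-of-state pool
Education: the out-of-state pool 898/2222 = 40.4%, the regular-round pool 45/169 = 26.6% → the out-of-state pool
Overall: the out-of-state pool 2069/4271 = 48.4%, the regular-round pool 3037/5133 = 59.2% → the regular-round pool
The out-of-state pool wins each department group but the regular-round pool wins overall — the comparison reverses. The out-of-state pool's applicants skew toward Education, which has a lower base rate.

Yes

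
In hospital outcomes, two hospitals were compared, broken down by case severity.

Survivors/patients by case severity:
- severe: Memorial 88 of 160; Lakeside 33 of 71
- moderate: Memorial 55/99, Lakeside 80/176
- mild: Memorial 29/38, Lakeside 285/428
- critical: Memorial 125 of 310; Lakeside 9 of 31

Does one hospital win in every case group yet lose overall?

Yes

Severe: Memorial 88/160 = 55.0%, Lakeside 33/71 = 46.5% → Memorial
Moderate: Memorial 55/99 = 55.6%, Lakeside 80/176 = 45.5% → Memorial
Mild: Memorial 29/38 = 76.3%, Lakeside 285/428 = 66.6% → Memorial
Critical: Memorial 125/310 = 40.3%, Lakeside 9/31 = 29.0% → Memorial
Overall: Memorial 297/607 = 48.9%, Lakeside 407/706 = 57.6% → Lakeside
Memorial wins each case group but Lakeside wins overall — the comparison reverses. Memorial's patients skew toward critical, which has a lower base rate.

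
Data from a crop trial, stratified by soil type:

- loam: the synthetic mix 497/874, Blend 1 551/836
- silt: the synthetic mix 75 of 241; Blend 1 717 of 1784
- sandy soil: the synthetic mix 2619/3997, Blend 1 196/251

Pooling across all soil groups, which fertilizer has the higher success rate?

the synthetic mix

Loam: the synthetic mix 497/874 = 56.9%, Blend 1 551/836 = 65.9% → Blend 1
Silt: the synthetic mix 75/241 = 31.1%, Blend 1 717/1784 = 40.2% → Blend 1
Sandy soil: the synthetic mix 2619/3997 = 65.5%, Blend 1 196/251 = 78.1% → Blend 1
Overall: the synthetic mix 3191/5112 = 62.4%, Blend 1 1464/2871 = 51.0% → the synthetic mix
(Blend 1 wins every soil group but the synthetic mix wins overall — Blend 1's plots skew toward the low-rate silt group.)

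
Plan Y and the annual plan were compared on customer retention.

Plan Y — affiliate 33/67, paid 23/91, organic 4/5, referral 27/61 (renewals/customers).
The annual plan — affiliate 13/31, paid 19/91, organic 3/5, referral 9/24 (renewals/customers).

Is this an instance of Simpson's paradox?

Affiliate: Plan Y 33/67 = 49.3%, the annual plan 13/31 = 41.9% → Plan Y
Paid: Plan Y 23/91 = 25.3%, the annual plan 19/91 = 20.9% → Plan Y
Organic: Plan Y 4/5 = 80.0%, the annual plan 3/5 = 60.0% → Plan Y
Referral: Plan Y 27/61 = 44.3%, the annual plan 9/24 = 37.5% → Plan Y
Overall: Plan Y 87/224 = 38.8%, the annual plan 44/151 = 29.1% → Plan Y
Plan Y wins overall and in every signup group — no reversal.

No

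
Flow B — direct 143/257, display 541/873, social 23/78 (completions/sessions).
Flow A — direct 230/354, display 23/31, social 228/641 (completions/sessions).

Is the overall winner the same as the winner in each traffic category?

No

Direct: Flow B 143/257 = 55.6%, Flow A 230/354 = 65.0% → Flow A
Display: Flow B 541/873 = 62.0%, Flow A 23/31 = 74.2% → Flow A
Social: Flow B 23/78 = 29.5%, Flow A 228/641 = 35.6% → Flow A
Overall: Flow B 707/1208 = 58.5%, Flow A 481/1026 = 46.9% → Flow B
Flow A wins each traffic group but Flow B wins overall — the comparison reverses. Flow A's sessions skew toward social, which has a lower base rate.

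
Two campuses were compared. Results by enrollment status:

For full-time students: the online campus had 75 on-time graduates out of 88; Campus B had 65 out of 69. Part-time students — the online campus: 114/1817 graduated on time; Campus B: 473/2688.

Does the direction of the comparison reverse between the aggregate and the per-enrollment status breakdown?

Full-time: the online campus 75/88 = 85.2%, Campus B 65/69 = 94.2% → Campus B
Part-time: the online campus 114/1817 = 6.3%, Campus B 473/2688 = 17.6% → Campus B
Overall: the online campus 189/1905 = 9.9%, Campus B 538/2757 = 19.5% → Campus B
Campus B wins overall and in every enrollment group — no reversal.

No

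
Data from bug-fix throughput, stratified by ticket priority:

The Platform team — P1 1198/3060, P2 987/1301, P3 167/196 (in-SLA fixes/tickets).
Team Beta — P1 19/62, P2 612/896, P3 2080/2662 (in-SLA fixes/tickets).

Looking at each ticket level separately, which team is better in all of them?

P1: the Platform team 1198/3060 = 39.2%, Team Beta 19/62 = 30.6% → the Platform team
P2: the Platform team 987/1301 = 75.9%, Team Beta 612/896 = 68.3% → the Platform team
P3: the Platform team 167/196 = 85.2%, Team Beta 2080/2662 = 78.1% → the Platform team
The Platform team has the higher rate in all 3 groups.

the Platform team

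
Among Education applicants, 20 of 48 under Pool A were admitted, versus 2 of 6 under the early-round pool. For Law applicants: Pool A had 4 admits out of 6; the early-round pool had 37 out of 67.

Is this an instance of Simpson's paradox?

Education: Pool A 20/48 = 41.7%, the early-round pool 2/6 = 33.3% → Pool A
Law: Pool A 4/6 = 66.7%, the early-round pool 37/67 = 55.2% → Pool A
Overall: Pool A 24/54 = 44.4%, the early-round pool 39/73 = 53.4% → the early-round pool
Pool A wins each department group but the early-round pool wins overall — the comparison reverses. Pool A's applicants skew toward Education, which has a lower base rate.

Yes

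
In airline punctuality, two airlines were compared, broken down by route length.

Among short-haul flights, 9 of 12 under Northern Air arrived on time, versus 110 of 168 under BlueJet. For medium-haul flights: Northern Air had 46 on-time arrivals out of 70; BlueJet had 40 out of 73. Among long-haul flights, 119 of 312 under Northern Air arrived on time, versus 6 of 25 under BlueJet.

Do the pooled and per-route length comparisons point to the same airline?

No

Short-haul: Northern Air 9/12 = 75.0%, BlueJet 110/168 = 65.5% → Northern Air
Medium-haul: Northern Air 46/70 = 65.7%, BlueJet 40/73 = 54.8% → Northern Air
Long-haul: Northern Air 119/312 = 38.1%, BlueJet 6/25 = 24.0% → Northern Air
Overall: Northern Air 174/394 = 44.2%, BlueJet 156/266 = 58.6% → BlueJet
Northern Air wins each route group but BlueJet wins overall — the comparison reverses. Northern Air's flights skew toward long-haul, which has a lower base rate.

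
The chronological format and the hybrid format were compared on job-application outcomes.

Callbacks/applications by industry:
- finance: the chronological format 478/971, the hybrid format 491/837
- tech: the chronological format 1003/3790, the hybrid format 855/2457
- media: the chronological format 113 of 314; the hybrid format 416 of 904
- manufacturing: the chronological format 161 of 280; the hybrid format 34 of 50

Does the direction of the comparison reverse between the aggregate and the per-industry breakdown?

No

Finance: the chronological format 478/971 = 49.2%, the hybrid format 491/837 = 58.7% → the hybrid format
Tech: the chronological format 1003/3790 = 26.5%, the hybrid format 855/2457 = 34.8% → the hybrid format
Media: the chronological format 113/314 = 36.0%, the hybrid format 416/904 = 46.0% → the hybrid format
Manufacturing: the chronological format 161/280 = 57.5%, the hybrid format 34/50 = 68.0% → the hybrid format
Overall: the chronological format 1755/5355 = 32.8%, the hybrid format 1796/4248 = 42.3% → the hybrid format
The hybrid format wins overall and in every industry group — no reversal.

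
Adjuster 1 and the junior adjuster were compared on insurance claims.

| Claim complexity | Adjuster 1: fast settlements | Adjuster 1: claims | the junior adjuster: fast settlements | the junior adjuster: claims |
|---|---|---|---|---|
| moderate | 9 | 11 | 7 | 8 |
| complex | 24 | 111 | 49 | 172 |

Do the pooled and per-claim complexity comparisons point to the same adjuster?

Moderate: Adjuster 1 9/11 = 81.8%, the junior adjuster 7/8 = 87.5% → the junior adjuster
Complex: Adjuster 1 24/111 = 21.6%, the junior adjuster 49/172 = 28.5% → the junior adjuster
Overall: Adjuster 1 33/122 = 27.0%, the junior adjuster 56/180 = 31.1% → the junior adjuster
The junior adjuster wins overall and in every claim group — no reversal.

Yes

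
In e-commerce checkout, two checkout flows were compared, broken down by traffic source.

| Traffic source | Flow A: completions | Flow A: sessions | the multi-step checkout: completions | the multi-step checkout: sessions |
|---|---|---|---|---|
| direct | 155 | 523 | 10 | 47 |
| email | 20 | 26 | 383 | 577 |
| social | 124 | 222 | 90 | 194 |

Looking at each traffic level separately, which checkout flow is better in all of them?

Direct: Flow A 155/523 = 29.6%, the multi-step checkout 10/47 = 21.3% → Flow A
Email: Flow A 20/26 = 76.9%, the multi-step checkout 383/577 = 66.4% → Flow A
Social: Flow A 124/222 = 55.9%, the multi-step checkout 90/194 = 46.4% → Flow A
Flow A has the higher rate in all 3 groups.

Flow A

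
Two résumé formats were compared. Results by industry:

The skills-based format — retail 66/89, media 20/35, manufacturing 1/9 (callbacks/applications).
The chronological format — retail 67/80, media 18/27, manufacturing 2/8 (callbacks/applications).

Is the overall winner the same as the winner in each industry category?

Yes

Retail: the skills-based format 66/89 = 74.2%, the chronological format 67/80 = 83.8% → the chronological format
Media: the skills-based format 20/35 = 57.1%, the chronological format 18/27 = 66.7% → the chronological format
Manufacturing: the skills-based format 1/9 = 11.1%, the chronological format 2/8 = 25.0% → the chronological format
Overall: the skills-based format 87/133 = 65.4%, the chronological format 87/115 = 75.7% → the chronological format
The chronological format wins overall and in every industry group — no reversal.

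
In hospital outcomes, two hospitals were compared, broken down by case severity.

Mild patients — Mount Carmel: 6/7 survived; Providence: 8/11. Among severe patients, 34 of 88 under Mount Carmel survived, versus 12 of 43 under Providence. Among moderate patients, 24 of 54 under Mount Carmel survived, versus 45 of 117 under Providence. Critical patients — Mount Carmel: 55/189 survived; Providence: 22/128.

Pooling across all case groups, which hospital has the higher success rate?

Mount Carmel

Mild: Mount Carmel 6/7 = 85.7%, Providence 8/11 = 72.7% → Mount Carmel
Severe: Mount Carmel 34/88 = 38.6%, Providence 12/43 = 27.9% → Mount Carmel
Moderate: Mount Carmel 24/54 = 44.4%, Providence 45/117 = 38.5% → Mount Carmel
Critical: Mount Carmel 55/189 = 29.1%, Providence 22/128 = 17.2% → Mount Carmel
Overall: Mount Carmel 119/338 = 35.2%, Providence 87/299 = 29.1% → Mount Carmel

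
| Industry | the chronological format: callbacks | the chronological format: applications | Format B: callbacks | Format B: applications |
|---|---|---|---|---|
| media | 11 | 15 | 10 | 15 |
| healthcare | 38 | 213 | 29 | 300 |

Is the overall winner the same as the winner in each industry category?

Yes

Media: the chronological format 11/15 = 73.3%, Format B 10/15 = 66.7% → the chronological format
Healthcare: the chronological format 38/213 = 17.8%, Format B 29/300 = 9.7% → the chronological format
Overall: the chronological format 49/228 = 21.5%, Format B 39/315 = 12.4% → the chronological format
The chronological format wins overall and in every industry group — no reversal.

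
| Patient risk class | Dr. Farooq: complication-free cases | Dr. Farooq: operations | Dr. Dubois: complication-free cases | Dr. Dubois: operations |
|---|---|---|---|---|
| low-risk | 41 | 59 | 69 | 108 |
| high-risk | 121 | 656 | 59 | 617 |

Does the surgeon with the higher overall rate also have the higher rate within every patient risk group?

Yes

Low-risk: Dr. Farooq 41/59 = 69.5%, Dr. Dubois 69/108 = 63.9% → Dr. Farooq
High-risk: Dr. Farooq 121/656 = 18.4%, Dr. Dubois 59/617 = 9.6% → Dr. Farooq
Overall: Dr. Farooq 162/715 = 22.7%, Dr. Dubois 128/725 = 17.7% → Dr. Farooq
Dr. Farooq wins overall and in every patient risk group — no reversal.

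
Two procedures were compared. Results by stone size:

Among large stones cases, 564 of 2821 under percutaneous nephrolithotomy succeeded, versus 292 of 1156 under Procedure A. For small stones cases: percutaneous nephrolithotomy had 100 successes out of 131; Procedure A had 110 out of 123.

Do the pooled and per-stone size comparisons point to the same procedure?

Large stones: percutaneous nephrolithotomy 564/2821 = 20.0%, Procedure A 292/1156 = 25.3% → Procedure A
Small stones: percutaneous nephrolithotomy 100/131 = 76.3%, Procedure A 110/123 = 89.4% → Procedure A
Overall: percutaneous nephrolithotomy 664/2952 = 22.5%, Procedure A 402/1279 = 31.4% → Procedure A
Procedure A wins overall and in every stone group — no reversal.

Yes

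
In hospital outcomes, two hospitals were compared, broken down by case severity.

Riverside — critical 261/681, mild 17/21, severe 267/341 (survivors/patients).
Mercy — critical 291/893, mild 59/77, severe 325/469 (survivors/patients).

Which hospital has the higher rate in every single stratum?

Riverside

Critical: Riverside 261/681 = 38.3%, Mercy 291/893 = 32.6% → Riverside
Mild: Riverside 17/21 = 81.0%, Mercy 59/77 = 76.6% → Riverside
Severe: Riverside 267/341 = 78.3%, Mercy 325/469 = 69.3% → Riverside
Riverside has the higher rate in all 3 groups.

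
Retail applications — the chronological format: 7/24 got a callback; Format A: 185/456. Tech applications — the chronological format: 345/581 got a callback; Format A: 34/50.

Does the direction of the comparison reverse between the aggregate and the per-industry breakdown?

Retail: the chronological format 7/24 = 29.2%, Format A 185/456 = 40.6% → Format A
Tech: the chronological format 345/581 = 59.4%, Format A 34/50 = 68.0% → Format A
Overall: the chronological format 352/605 = 58.2%, Format A 219/506 = 43.3% → the chronological format
Format A wins each industry group but the chronological format wins overall — the comparison reverses. Format A's applications skew toward retail, which has a lower base rate.

Yes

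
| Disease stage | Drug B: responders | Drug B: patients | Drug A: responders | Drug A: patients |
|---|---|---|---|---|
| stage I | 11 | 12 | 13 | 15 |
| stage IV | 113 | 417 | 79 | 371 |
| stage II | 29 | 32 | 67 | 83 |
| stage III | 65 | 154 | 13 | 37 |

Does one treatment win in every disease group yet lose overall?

Stage I: Drug B 11/12 = 91.7%, Drug A 13/15 = 86.7% → Drug B
Stage IV: Drug B 113/417 = 27.1%, Drug A 79/371 = 21.3% → Drug B
Stage II: Drug B 29/32 = 90.6%, Drug A 67/83 = 80.7% → Drug B
Stage III: Drug B 65/154 = 42.2%, Drug A 13/37 = 35.1% → Drug B
Overall: Drug B 218/615 = 35.4%, Drug A 172/506 = 34.0% → Drug B
Drug B wins overall and in every disease group — no reversal.

No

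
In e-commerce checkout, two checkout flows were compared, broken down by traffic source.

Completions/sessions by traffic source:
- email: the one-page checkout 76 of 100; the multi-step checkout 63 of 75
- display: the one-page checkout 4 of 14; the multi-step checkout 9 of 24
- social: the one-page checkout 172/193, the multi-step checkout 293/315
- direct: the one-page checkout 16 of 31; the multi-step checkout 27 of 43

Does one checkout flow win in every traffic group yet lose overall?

Email: the one-page checkout 76/100 = 76.0%, the multi-step checkout 63/75 = 84.0% → the multi-step checkout
Display: the one-page checkout 4/14 = 28.6%, the multi-step checkout 9/24 = 37.5% → the multi-step checkout
Social: the one-page checkout 172/193 = 89.1%, the multi-step checkout 293/315 = 93.0% → the multi-step checkout
Direct: the one-page checkout 16/31 = 51.6%, the multi-step checkout 27/43 = 62.8% → the multi-step checkout
Overall: the one-page checkout 268/338 = 79.3%, the multi-step checkout 392/457 = 85.8% → the multi-step checkout
The multi-step checkout wins overall and in every traffic group — no reversal.

No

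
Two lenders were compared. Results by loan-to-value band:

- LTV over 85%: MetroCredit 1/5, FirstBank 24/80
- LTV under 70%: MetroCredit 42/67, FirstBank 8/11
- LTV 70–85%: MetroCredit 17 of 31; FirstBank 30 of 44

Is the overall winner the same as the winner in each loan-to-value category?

LTV over 85%: MetroCredit 1/5 = 20.0%, FirstBank 24/80 = 30.0% → FirstBank
LTV under 70%: MetroCredit 42/67 = 62.7%, FirstBank 8/11 = 72.7% → FirstBank
LTV 70–85%: MetroCredit 17/31 = 54.8%, FirstBank 30/44 = 68.2% → FirstBank
Overall: MetroCredit 60/103 = 58.3%, FirstBank 62/135 = 45.9% → MetroCredit
FirstBank wins each loan-to-value group but MetroCredit wins overall — the comparison reverses. FirstBank's loans skew toward LTV over 85%, which has a lower base rate.

No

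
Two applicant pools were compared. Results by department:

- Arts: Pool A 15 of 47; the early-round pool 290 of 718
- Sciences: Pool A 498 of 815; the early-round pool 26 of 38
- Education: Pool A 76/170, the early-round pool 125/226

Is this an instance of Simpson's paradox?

Yes

Arts: Pool A 15/47 = 31.9%, the early-round pool 290/718 = 40.4% → the early-round pool
Sciences: Pool A 498/815 = 61.1%, the early-round pool 26/38 = 68.4% → the early-round pool
Education: Pool A 76/170 = 44.7%, the early-round pool 125/226 = 55.3% → the early-round pool
Overall: Pool A 589/1032 = 57.1%, the early-round pool 441/982 = 44.9% → Pool A
The early-round pool wins each department group but Pool A wins overall — the comparison reverses. The early-round pool's applicants skew toward Arts, which has a lower base rate.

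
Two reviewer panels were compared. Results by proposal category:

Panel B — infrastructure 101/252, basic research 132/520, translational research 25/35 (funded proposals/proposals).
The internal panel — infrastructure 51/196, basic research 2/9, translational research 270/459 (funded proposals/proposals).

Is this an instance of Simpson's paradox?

Yes

Infrastructure: Panel B 101/252 = 40.1%, the internal panel 51/196 = 26.0% → Panel B
Basic research: Panel B 132/520 = 25.4%, the internal panel 2/9 = 22.2% → Panel B
Translational research: Panel B 25/35 = 71.4%, the internal panel 270/459 = 58.8% → Panel B
Overall: Panel B 258/807 = 32.0%, the internal panel 323/664 = 48.6% → the internal panel
Panel B wins each proposal group but the internal panel wins overall — the comparison reverses. Panel B's proposals skew toward basic research, which has a lower base rate.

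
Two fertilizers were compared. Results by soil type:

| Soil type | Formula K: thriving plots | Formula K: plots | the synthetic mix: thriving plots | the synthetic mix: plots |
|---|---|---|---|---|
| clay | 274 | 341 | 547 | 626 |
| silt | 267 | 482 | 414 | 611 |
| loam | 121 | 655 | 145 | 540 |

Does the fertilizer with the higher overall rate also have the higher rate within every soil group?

Clay: Formula K 274/341 = 80.4%, the synthetic mix 547/626 = 87.4% → the synthetic mix
Silt: Formula K 267/482 = 55.4%, the synthetic mix 414/611 = 67.8% → the synthetic mix
Loam: Formula K 121/655 = 18.5%, the synthetic mix 145/540 = 26.9% → the synthetic mix
Overall: Formula K 662/1478 = 44.8%, the synthetic mix 1106/1777 = 62.2% → the synthetic mix
The synthetic mix wins overall and in every soil group — no reversal.

Yes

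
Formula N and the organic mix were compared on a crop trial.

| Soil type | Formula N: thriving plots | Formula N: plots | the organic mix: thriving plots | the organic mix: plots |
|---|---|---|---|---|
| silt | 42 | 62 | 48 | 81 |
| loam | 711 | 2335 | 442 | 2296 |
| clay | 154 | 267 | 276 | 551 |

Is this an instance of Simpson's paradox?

Silt: Formula N 42/62 = 67.7%, the organic mix 48/81 = 59.3% → Formula N
Loam: Formula N 711/2335 = 30.4%, the organic mix 442/2296 = 19.3% → Formula N
Clay: Formula N 154/267 = 57.7%, the organic mix 276/551 = 50.1% → Formula N
Overall: Formula N 907/2664 = 34.0%, the organic mix 766/2928 = 26.2% → Formula N
Formula N wins overall and in every soil group — no reversal.

No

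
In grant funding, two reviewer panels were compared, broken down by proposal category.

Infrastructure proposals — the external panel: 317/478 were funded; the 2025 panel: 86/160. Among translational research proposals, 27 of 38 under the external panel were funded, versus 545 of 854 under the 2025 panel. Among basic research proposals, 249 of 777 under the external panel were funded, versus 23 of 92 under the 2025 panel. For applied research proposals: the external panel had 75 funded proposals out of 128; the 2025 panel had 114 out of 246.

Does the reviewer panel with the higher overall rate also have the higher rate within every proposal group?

No

Infrastructure: the external panel 317/478 = 66.3%, the 2025 panel 86/160 = 53.8% → the external panel
Translational research: the external panel 27/38 = 71.1%, the 2025 panel 545/854 = 63.8% → the external panel
Basic research: the external panel 249/777 = 32.0%, the 2025 panel 23/92 = 25.0% → the external panel
Applied research: the external panel 75/128 = 58.6%, the 2025 panel 114/246 = 46.3% → the external panel
Overall: the external panel 668/1421 = 47.0%, the 2025 panel 768/1352 = 56.8% → the 2025 panel
The external panel wins each proposal group but the 2025 panel wins overall — the comparison reverses. The external panel's proposals skew toward basic research, which has a lower base rate.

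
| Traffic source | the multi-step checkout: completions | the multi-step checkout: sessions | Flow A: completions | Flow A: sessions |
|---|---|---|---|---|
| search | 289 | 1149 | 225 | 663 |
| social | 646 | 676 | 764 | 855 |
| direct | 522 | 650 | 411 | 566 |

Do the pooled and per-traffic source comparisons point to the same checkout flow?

No

Search: the multi-step checkout 289/1149 = 25.2%, Flow A 225/663 = 33.9% → Flow A
Social: the multi-step checkout 646/676 = 95.6%, Flow A 764/855 = 89.4% → the multi-step checkout
Direct: the multi-step checkout 522/650 = 80.3%, Flow A 411/566 = 72.6% → the multi-step checkout
Overall: the multi-step checkout 1457/2475 = 58.9%, Flow A 1400/2084 = 67.2% → Flow A
Neither sweeps: the multi-step checkout wins 2 of 3 groups, Flow A wins 1. Flow A wins overall but not every group — no Simpson reversal.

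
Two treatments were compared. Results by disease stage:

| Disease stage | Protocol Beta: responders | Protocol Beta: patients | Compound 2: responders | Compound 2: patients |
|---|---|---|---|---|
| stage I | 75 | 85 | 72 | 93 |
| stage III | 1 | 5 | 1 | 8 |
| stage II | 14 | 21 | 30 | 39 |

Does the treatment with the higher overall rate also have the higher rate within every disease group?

No

Stage I: Protocol Beta 75/85 = 88.2%, Compound 2 72/93 = 77.4% → Protocol Beta
Stage III: Protocol Beta 1/5 = 20.0%, Compound 2 1/8 = 12.5% → Protocol Beta
Stage II: Protocol Beta 14/21 = 66.7%, Compound 2 30/39 = 76.9% → Compound 2
Overall: Protocol Beta 90/111 = 81.1%, Compound 2 103/140 = 73.6% → Protocol Beta
Neither sweeps: Protocol Beta wins 2 of 3 groups, Compound 2 wins 1. Protocol Beta wins overall but not every group — no Simpson reversal.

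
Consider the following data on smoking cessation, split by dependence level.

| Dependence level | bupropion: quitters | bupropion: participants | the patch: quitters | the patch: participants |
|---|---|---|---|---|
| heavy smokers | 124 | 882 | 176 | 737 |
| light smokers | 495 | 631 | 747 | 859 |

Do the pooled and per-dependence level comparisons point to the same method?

Heavy smokers: bupropion 124/882 = 14.1%, the patch 176/737 = 23.9% → the patch
Light smokers: bupropion 495/631 = 78.4%, the patch 747/859 = 87.0% → the patch
Overall: bupropion 619/1513 = 40.9%, the patch 923/1596 = 57.8% → the patch
The patch wins overall and in every dependence group — no reversal.

Yes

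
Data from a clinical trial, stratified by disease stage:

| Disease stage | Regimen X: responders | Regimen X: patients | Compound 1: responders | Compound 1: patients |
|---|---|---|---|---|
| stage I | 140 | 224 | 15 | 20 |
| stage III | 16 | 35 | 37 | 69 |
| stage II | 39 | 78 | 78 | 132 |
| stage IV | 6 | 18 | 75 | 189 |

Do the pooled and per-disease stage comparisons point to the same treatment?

No

Stage I: Regimen X 140/224 = 62.5%, Compound 1 15/20 = 75.0% → Compound 1
Stage III: Regimen X 16/35 = 45.7%, Compound 1 37/69 = 53.6% → Compound 1
Stage II: Regimen X 39/78 = 50.0%, Compound 1 78/132 = 59.1% → Compound 1
Stage IV: Regimen X 6/18 = 33.3%, Compound 1 75/189 = 39.7% → Compound 1
Overall: Regimen X 201/355 = 56.6%, Compound 1 205/410 = 50.0% → Regimen X
Compound 1 wins each disease group but Regimen X wins overall — the comparison reverses. Compound 1's patients skew toward stage IV, which has a lower base rate.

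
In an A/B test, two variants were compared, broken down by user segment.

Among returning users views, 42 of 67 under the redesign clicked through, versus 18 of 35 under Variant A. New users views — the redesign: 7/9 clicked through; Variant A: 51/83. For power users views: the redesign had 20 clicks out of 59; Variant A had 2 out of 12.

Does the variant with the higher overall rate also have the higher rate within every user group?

Returning users: the redesign 42/67 = 62.7%, Variant A 18/35 = 51.4% → the redesign
New users: the redesign 7/9 = 77.8%, Variant A 51/83 = 61.4% → the redesign
Power users: the redesign 20/59 = 33.9%, Variant A 2/12 = 16.7% → the redesign
Overall: the redesign 69/135 = 51.1%, Variant A 71/130 = 54.6% → Variant A
The redesign wins each user group but Variant A wins overall — the comparison reverses. The redesign's views skew toward power users, which has a lower base rate.

No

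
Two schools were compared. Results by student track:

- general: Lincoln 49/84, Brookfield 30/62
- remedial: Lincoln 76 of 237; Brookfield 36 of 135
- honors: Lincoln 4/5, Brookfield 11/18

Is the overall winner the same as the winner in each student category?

General: Lincoln 49/84 = 58.3%, Brookfield 30/62 = 48.4% → Lincoln
Remedial: Lincoln 76/237 = 32.1%, Brookfield 36/135 = 26.7% → Lincoln
Honors: Lincoln 4/5 = 80.0%, Brookfield 11/18 = 61.1% → Lincoln
Overall: Lincoln 129/326 = 39.6%, Brookfield 77/215 = 35.8% → Lincoln
Lincoln wins overall and in every student group — no reversal.

Yes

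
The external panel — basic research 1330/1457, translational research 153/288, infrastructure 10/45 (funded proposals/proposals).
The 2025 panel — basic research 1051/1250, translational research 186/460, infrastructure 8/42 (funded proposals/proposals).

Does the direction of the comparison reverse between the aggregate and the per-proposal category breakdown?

No

Basic research: the external panel 1330/1457 = 91.3%, the 2025 panel 1051/1250 = 84.1% → the external panel
Translational research: the external panel 153/288 = 53.1%, the 2025 panel 186/460 = 40.4% → the external panel
Infrastructure: the external panel 10/45 = 22.2%, the 2025 panel 8/42 = 19.0% → the external panel
Overall: the external panel 1493/1790 = 83.4%, the 2025 panel 1245/1752 = 71.1% → the external panel
The external panel wins overall and in every proposal group — no reversal.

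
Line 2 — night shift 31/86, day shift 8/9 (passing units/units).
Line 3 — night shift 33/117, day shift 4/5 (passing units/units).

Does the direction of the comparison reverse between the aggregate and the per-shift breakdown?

No

Night shift: Line 2 31/86 = 36.0%, Line 3 33/117 = 28.2% → Line 2
Day shift: Line 2 8/9 = 88.9%, Line 3 4/5 = 80.0% → Line 2
Overall: Line 2 39/95 = 41.1%, Line 3 37/122 = 30.3% → Line 2
Line 2 wins overall and in every shift group — no reversal.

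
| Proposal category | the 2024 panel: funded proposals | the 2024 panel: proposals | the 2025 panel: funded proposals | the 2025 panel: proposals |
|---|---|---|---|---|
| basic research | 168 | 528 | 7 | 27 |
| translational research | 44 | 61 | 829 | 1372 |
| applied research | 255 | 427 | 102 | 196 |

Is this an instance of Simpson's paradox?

Yes

Basic research: the 2024 panel 168/528 = 31.8%, the 2025 panel 7/27 = 25.9% → the 2024 panel
Translational research: the 2024 panel 44/61 = 72.1%, the 2025 panel 829/1372 = 60.4% → the 2024 panel
Applied research: the 2024 panel 255/427 = 59.7%, the 2025 panel 102/196 = 52.0% → the 2024 panel
Overall: the 2024 panel 467/1016 = 46.0%, the 2025 panel 938/1595 = 58.8% → the 2025 panel
The 2024 panel wins each proposal group but the 2025 panel wins overall — the comparison reverses. The 2024 panel's proposals skew toward basic research, which has a lower base rate.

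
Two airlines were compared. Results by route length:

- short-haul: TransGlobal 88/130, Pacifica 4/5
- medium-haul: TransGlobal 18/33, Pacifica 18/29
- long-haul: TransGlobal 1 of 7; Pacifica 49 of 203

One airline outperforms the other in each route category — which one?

Pacifica

Short-haul: TransGlobal 88/130 = 67.7%, Pacifica 4/5 = 80.0% → Pacifica
Medium-haul: TransGlobal 18/33 = 54.5%, Pacifica 18/29 = 62.1% → Pacifica
Long-haul: TransGlobal 1/7 = 14.3%, Pacifica 49/203 = 24.1% → Pacifica
Pacifica has the higher rate in all 3 groups.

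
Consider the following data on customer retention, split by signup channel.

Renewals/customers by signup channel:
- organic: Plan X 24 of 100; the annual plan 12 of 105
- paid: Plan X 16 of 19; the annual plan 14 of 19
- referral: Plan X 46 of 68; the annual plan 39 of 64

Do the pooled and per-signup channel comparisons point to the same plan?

Organic: Plan X 24/100 = 24.0%, the annual plan 12/105 = 11.4% → Plan X
Paid: Plan X 16/19 = 84.2%, the annual plan 14/19 = 73.7% → Plan X
Referral: Plan X 46/68 = 67.6%, the annual plan 39/64 = 60.9% → Plan X
Overall: Plan X 86/187 = 46.0%, the annual plan 65/188 = 34.6% → Plan X
Plan X wins overall and in every signup group — no reversal.

Yes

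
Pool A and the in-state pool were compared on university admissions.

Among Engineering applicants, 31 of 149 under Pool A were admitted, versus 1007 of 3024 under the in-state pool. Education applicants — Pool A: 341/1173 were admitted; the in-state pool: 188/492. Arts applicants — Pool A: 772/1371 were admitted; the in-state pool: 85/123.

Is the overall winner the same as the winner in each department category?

Engineering: Pool A 31/149 = 20.8%, the in-state pool 1007/3024 = 33.3% → the in-state pool
Education: Pool A 341/1173 = 29.1%, the in-state pool 188/492 = 38.2% → the in-state pool
Arts: Pool A 772/1371 = 56.3%, the in-state pool 85/123 = 69.1% → the in-state pool
Overall: Pool A 1144/2693 = 42.5%, the in-state pool 1280/3639 = 35.2% → Pool A
The in-state pool wins each department group but Pool A wins overall — the comparison reverses. The in-state pool's applicants skew toward Engineering, which has a lower base rate.

No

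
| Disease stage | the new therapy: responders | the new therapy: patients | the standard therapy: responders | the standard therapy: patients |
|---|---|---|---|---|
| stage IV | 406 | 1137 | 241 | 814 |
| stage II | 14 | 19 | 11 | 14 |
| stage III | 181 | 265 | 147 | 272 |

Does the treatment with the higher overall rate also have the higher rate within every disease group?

Stage IV: the new therapy 406/1137 = 35.7%, the standard therapy 241/814 = 29.6% → the new therapy
Stage II: the new therapy 14/19 = 73.7%, the standard therapy 11/14 = 78.6% → the standard therapy
Stage III: the new therapy 181/265 = 68.3%, the standard therapy 147/272 = 54.0% → the new therapy
Overall: the new therapy 601/1421 = 42.3%, the standard therapy 399/1100 = 36.3% → the new therapy
Neither sweeps: the new therapy wins 2 of 3 groups, the standard therapy wins 1. The new therapy wins overall but not every group — no Simpson reversal.

No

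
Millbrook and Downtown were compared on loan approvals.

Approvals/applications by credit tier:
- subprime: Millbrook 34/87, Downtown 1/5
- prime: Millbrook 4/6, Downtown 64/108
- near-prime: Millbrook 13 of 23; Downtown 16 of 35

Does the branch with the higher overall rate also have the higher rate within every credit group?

No

Subprime: Millbrook 34/87 = 39.1%, Downtown 1/5 = 20.0% → Millbrook
Prime: Millbrook 4/6 = 66.7%, Downtown 64/108 = 59.3% → Millbrook
Near-prime: Millbrook 13/23 = 56.5%, Downtown 16/35 = 45.7% → Millbrook
Overall: Millbrook 51/116 = 44.0%, Downtown 81/148 = 54.7% → Downtown
Millbrook wins each credit group but Downtown wins overall — the comparison reverses. Millbrook's applications skew toward subprime, which has a lower base rate.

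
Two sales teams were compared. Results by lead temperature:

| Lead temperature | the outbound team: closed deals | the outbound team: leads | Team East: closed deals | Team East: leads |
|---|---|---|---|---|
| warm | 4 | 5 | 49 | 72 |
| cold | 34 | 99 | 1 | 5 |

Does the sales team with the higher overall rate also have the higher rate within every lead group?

No

Warm: the outbound team 4/5 = 80.0%, Team East 49/72 = 68.1% → the outbound team
Cold: the outbound team 34/99 = 34.3%, Team East 1/5 = 20.0% → the outbound team
Overall: the outbound team 38/104 = 36.5%, Team East 50/77 = 64.9% → Team East
The outbound team wins each lead group but Team East wins overall — the comparison reverses. The outbound team's leads skew toward cold, which has a lower base rate.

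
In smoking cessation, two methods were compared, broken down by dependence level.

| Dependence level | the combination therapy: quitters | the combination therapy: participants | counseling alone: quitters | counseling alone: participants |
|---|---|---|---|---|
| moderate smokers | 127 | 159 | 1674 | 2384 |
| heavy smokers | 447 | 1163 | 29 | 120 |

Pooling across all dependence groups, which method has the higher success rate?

counseling alone

Moderate smokers: the combination therapy 127/159 = 79.9%, counseling alone 1674/2384 = 70.2% → the combination therapy
Heavy smokers: the combination therapy 447/1163 = 38.4%, counseling alone 29/120 = 24.2% → the combination therapy
Overall: the combination therapy 574/1322 = 43.4%, counseling alone 1703/2504 = 68.0% → counseling alone
(The combination therapy wins every dependence group but counseling alone wins overall — the combination therapy's participants skew toward the low-rate heavy smokers group.)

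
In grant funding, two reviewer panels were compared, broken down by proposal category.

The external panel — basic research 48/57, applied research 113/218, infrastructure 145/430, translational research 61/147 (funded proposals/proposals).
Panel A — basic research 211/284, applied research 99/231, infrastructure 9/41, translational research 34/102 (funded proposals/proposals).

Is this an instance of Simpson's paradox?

Basic research: the external panel 48/57 = 84.2%, Panel A 211/284 = 74.3% → the external panel
Applied research: the external panel 113/218 = 51.8%, Panel A 99/231 = 42.9% → the external panel
Infrastructure: the external panel 145/430 = 33.7%, Panel A 9/41 = 22.0% → the external panel
Translational research: the external panel 61/147 = 41.5%, Panel A 34/102 = 33.3% → the external panel
Overall: the external panel 367/852 = 43.1%, Panel A 353/658 = 53.6% → Panel A
The external panel wins each proposal group but Panel A wins overall — the comparison reverses. The external panel's proposals skew toward infrastructure, which has a lower base rate.

Yes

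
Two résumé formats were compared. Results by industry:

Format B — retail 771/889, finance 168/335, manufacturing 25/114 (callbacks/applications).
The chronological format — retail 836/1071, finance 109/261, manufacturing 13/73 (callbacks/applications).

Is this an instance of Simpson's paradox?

Retail: Format B 771/889 = 86.7%, the chronological format 836/1071 = 78.1% → Format B
Finance: Format B 168/335 = 50.1%, the chronological format 109/261 = 41.8% → Format B
Manufacturing: Format B 25/114 = 21.9%, the chronological format 13/73 = 17.8% → Format B
Overall: Format B 964/1338 = 72.0%, the chronological format 958/1405 = 68.2% → Format B
Format B wins overall and in every industry group — no reversal.

No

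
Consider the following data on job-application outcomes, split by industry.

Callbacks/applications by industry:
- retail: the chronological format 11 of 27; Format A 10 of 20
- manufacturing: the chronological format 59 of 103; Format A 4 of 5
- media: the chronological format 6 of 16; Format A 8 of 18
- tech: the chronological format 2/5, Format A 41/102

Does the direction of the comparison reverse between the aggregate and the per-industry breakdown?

Yes

Retail: the chronological format 11/27 = 40.7%, Format A 10/20 = 50.0% → Format A
Manufacturing: the chronological format 59/103 = 57.3%, Format A 4/5 = 80.0% → Format A
Media: the chronological format 6/16 = 37.5%, Format A 8/18 = 44.4% → Format A
Tech: the chronological format 2/5 = 40.0%, Format A 41/102 = 40.2% → Format A
Overall: the chronological format 78/151 = 51.7%, Format A 63/145 = 43.4% → the chronological format
Format A wins each industry group but the chronological format wins overall — the comparison reverses. Format A's applications skew toward tech, which has a lower base rate.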